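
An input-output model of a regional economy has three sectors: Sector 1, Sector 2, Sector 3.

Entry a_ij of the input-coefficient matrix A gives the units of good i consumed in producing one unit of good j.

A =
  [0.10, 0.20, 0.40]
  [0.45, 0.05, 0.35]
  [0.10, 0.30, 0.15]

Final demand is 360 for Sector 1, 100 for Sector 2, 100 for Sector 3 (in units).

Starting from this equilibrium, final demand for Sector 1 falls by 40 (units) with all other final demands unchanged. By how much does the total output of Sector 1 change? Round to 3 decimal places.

I − A =
  [   0.90    -0.20    -0.40]
  [  -0.45     0.95    -0.35]
  [  -0.10    -0.30     0.85]
Cofactors of I−A, C_ij = (−1)^(i+j)·(minor ij) (rows/columns in the sector order above):
  C_11 = (0.95)(0.85) − (-0.35)(-0.30) = 0.7025
  C_12 = −[(-0.45)(0.85) − (-0.35)(-0.10)] = 0.4175
  C_13 = (-0.45)(-0.30) − (0.95)(-0.10) = 0.2300
  C_21 = −[(-0.20)(0.85) − (-0.40)(-0.30)] = 0.2900
  C_22 = (0.90)(0.85) − (-0.40)(-0.10) = 0.7250
  C_23 = −[(0.90)(-0.30) − (-0.20)(-0.10)] = 0.2900
  C_31 = (-0.20)(-0.35) − (-0.40)(0.95) = 0.4500
  C_32 = −[(0.90)(-0.35) − (-0.40)(-0.45)] = 0.4950
  C_33 = (0.90)(0.95) − (-0.20)(-0.45) = 0.7650
det(I−A) = Σ_j (I−A)_1j·C_1j = (0.90)(0.7025) + (-0.20)(0.4175) + (-0.40)(0.2300) = 0.45675
adj(I−A) = Cᵀ =
  [ 0.7025   0.2900   0.4500]
  [ 0.4175   0.7250   0.4950]
  [ 0.2300   0.2900   0.7650]
(I − A)⁻¹ = adj(I−A) / det(I−A) ≈
  [   1.5380     0.6349     0.9852]
  [   0.9141     1.5873     1.0837]
  [   0.5036     0.6349     1.6749]
Δx = (I − A)⁻¹ Δd with Δd having -40 in the Sector 1 component and 0 elsewhere.
So Δx_1 = L_11 · (-40), where L_11 = adj(I−A)_11 / det(I−A) = 0.7025 / 0.45675.
Δx_1 = 0.7025 × (-40) / 0.45675 = -28.10 / 0.45675 ≈ -61.522.

Δx_1 = -61.522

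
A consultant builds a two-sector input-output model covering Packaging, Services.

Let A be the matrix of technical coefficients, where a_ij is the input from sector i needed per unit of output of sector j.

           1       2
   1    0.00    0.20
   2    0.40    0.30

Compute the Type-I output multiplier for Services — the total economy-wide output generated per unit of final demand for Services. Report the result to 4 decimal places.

m_2 = 1.9355

I − A =
  [   1.00    -0.20]
  [  -0.40     0.70]
det(I−A) = (1.00)(0.70) − (-0.20)(-0.40) = 0.6200
adj(I−A) = [[0.70, 0.20], [0.40, 1.00]]
(I − A)⁻¹ = adj(I−A) / det(I−A) ≈
  [   1.12903     0.32258]
  [   0.64516     1.61290]
The output multiplier for sector j is the column-j sum of the Leontief inverse (I − A)⁻¹ = adj(I−A) / det(I−A).
Column 2 of adj(I−A): (0.20, 1.00); det(I−A) = 0.6200.
m_2 = (0.20 + 1.00) / 0.6200 = 1.20 / 0.6200 ≈ 1.9355.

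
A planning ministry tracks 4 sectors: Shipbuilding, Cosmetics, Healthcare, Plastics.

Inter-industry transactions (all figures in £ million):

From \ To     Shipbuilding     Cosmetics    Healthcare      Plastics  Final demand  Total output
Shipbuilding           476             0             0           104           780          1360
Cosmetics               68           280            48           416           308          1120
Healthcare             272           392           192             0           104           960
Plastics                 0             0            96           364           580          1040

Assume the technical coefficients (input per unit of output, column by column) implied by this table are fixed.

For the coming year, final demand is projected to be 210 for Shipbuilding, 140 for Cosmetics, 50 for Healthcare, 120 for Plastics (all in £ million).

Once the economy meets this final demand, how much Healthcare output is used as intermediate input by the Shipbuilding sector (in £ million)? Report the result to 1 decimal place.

z_31 = 71.8

Technical coefficients a_ij = z_ij / X_j:
  a_11 = 476/1360 = 0.35, a_21 = 68/1360 = 0.05, a_31 = 272/1360 = 0.20, a_41 = 0/1360 = 0.00
  a_12 = 0/1120 = 0.00, a_22 = 280/1120 = 0.25, a_32 = 392/1120 = 0.35, a_42 = 0/1120 = 0.00
  a_13 = 0/960 = 0.00, a_23 = 48/960 = 0.05, a_33 = 192/960 = 0.20, a_43 = 96/960 = 0.10
  a_14 = 104/1040 = 0.10, a_24 = 416/1040 = 0.40, a_34 = 0/1040 = 0.00, a_44 = 364/1040 = 0.35
I − A =
  [   0.65     0.00     0.00    -0.10]
  [  -0.05     0.75    -0.05    -0.40]
  [  -0.20    -0.35     0.80     0.00]
  [   0.00     0.00    -0.10     0.65]
Compute the cofactors C_ij = (−1)^(i+j)·(3×3 minor ij) of I−A; the adjugate is their transpose:
adj(I−A) = Cᵀ =
  [ 0.364625   0.003500   0.007500   0.058250]
  [ 0.040500   0.336000   0.047625   0.213000]
  [ 0.108875   0.147875   0.316875   0.107750]
  [ 0.016750   0.022750   0.048750   0.378625]
det(I−A) = Σ_j (I−A)_1j·C_1j = (0.65)(0.364625) + (0.00)(0.040500) + (0.00)(0.108875) + (-0.10)(0.016750) = 0.23533125
(I − A)⁻¹ = adj(I−A) / det(I−A) ≈
  [   1.5494     0.0149     0.0319     0.2475]
  [   0.1721     1.4278     0.2024     0.9051]
  [   0.4626     0.6284     1.3465     0.4579]
  [   0.0712     0.0967     0.2072     1.6089]
First solve x = (I − A)⁻¹ d = adj(I−A)·d / det(I−A); in particular x_1 = (0.364625·210 + 0.003500·140 + 0.007500·50 + 0.058250·120) / 0.23533125 = 84.42625 / 0.23533125 ≈ 358.755.
Intermediate flow from 3 to 1: z_31 = a_31 · x_1 = 0.20 × 84.42625 / 0.23533125 = 16.88525 / 0.23533125 ≈ 71.8.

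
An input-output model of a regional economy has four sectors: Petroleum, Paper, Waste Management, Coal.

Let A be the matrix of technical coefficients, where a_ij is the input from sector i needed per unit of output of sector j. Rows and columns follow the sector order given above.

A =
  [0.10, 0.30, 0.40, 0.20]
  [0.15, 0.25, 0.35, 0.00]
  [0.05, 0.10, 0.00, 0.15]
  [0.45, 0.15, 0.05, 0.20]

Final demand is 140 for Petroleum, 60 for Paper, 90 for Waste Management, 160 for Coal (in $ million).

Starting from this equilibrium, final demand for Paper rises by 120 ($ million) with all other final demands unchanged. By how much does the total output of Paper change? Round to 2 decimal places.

Δx_2 = 200.26

I − A =
  [   0.90    -0.30    -0.40    -0.20]
  [  -0.15     0.75    -0.35     0.00]
  [  -0.05    -0.10     1.00    -0.15]
  [  -0.45    -0.15    -0.05     0.80]
Compute the cofactors C_ij = (−1)^(i+j)·(3×3 minor ij) of I−A; the adjugate is their transpose:
adj(I−A) = Cᵀ =
  [ 0.55850   0.30975   0.34200   0.20375]
  [ 0.15650   0.57975   0.27000   0.08975]
  [ 0.09600   0.11700   0.43200   0.10500]
  [ 0.34950   0.29025   0.27000   0.57225]
det(I−A) = Σ_j (I−A)_1j·C_1j = (0.90)(0.55850) + (-0.30)(0.15650) + (-0.40)(0.09600) + (-0.20)(0.34950) = 0.3474
(I − A)⁻¹ = adj(I−A) / det(I−A) ≈
  [   1.6077     0.8916     0.9845     0.5865]
  [   0.4505     1.6688     0.7772     0.2583]
  [   0.2763     0.3368     1.2435     0.3022]
  [   1.0060     0.8355     0.7772     1.6472]
Δx = (I − A)⁻¹ Δd with Δd having +120 in the Paper component and 0 elsewhere.
So Δx_2 = L_22 · (+120), where L_22 = adj(I−A)_22 / det(I−A) = 0.57975 / 0.3474.
Δx_2 = 0.57975 × (+120) / 0.3474 = 69.57 / 0.3474 ≈ 200.26.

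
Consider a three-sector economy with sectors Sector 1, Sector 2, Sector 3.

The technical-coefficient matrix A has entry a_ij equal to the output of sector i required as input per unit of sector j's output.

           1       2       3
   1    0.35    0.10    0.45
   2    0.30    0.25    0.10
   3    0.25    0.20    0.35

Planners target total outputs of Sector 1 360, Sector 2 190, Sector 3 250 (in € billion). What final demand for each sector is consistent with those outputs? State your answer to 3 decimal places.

I − A =
  [   0.65    -0.10    -0.45]
  [  -0.30     0.75    -0.10]
  [  -0.25    -0.20     0.65]
d = (I − A) x:
  d_1 = (+0.65)·360 + (-0.10)·190 + (-0.45)·250 = 102.500
  d_2 = (-0.30)·360 + (+0.75)·190 + (-0.10)·250 = 9.500
  d_3 = (-0.25)·360 + (-0.20)·190 + (+0.65)·250 = 34.500

d_1 = 102.500, d_2 = 9.500, d_3 = 34.500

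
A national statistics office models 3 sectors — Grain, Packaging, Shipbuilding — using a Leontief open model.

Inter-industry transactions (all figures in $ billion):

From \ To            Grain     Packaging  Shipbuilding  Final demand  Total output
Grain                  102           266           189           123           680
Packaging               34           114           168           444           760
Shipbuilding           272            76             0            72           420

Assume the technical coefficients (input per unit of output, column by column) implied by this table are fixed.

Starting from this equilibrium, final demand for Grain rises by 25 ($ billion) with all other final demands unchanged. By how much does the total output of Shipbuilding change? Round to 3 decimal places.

Δx_3 = 18.760

Technical coefficients a_ij = z_ij / X_j:
  a_11 = 102/680 = 0.15, a_21 = 34/680 = 0.05, a_31 = 272/680 = 0.40
  a_12 = 266/760 = 0.35, a_22 = 114/760 = 0.15, a_32 = 76/760 = 0.10
  a_13 = 189/420 = 0.45, a_23 = 168/420 = 0.40, a_33 = 0/420 = 0.00
I − A =
  [   0.85    -0.35    -0.45]
  [  -0.05     0.85    -0.40]
  [  -0.40    -0.10     1.00]
Cofactors of I−A, C_ij = (−1)^(i+j)·(minor ij) (rows/columns in the sector order above):
  C_11 = (0.85)(1.00) − (-0.40)(-0.10) = 0.8100
  C_12 = −[(-0.05)(1.00) − (-0.40)(-0.40)] = 0.2100
  C_13 = (-0.05)(-0.10) − (0.85)(-0.40) = 0.3450
  C_21 = −[(-0.35)(1.00) − (-0.45)(-0.10)] = 0.3950
  C_22 = (0.85)(1.00) − (-0.45)(-0.40) = 0.6700
  C_23 = −[(0.85)(-0.10) − (-0.35)(-0.40)] = 0.2250
  C_31 = (-0.35)(-0.40) − (-0.45)(0.85) = 0.5225
  C_32 = −[(0.85)(-0.40) − (-0.45)(-0.05)] = 0.3625
  C_33 = (0.85)(0.85) − (-0.35)(-0.05) = 0.7050
det(I−A) = Σ_j (I−A)_1j·C_1j = (0.85)(0.8100) + (-0.35)(0.2100) + (-0.45)(0.3450) = 0.45975
adj(I−A) = Cᵀ =
  [ 0.8100   0.3950   0.5225]
  [ 0.2100   0.6700   0.3625]
  [ 0.3450   0.2250   0.7050]
(I − A)⁻¹ = adj(I−A) / det(I−A) ≈
  [   1.7618     0.8592     1.1365]
  [   0.4568     1.4573     0.7885]
  [   0.7504     0.4894     1.5334]
Δx = (I − A)⁻¹ Δd with Δd having +25 in the Grain component and 0 elsewhere.
So Δx_3 = L_31 · (+25), where L_31 = adj(I−A)_31 / det(I−A) = 0.3450 / 0.45975.
Δx_3 = 0.3450 × (+25) / 0.45975 = 8.625 / 0.45975 ≈ 18.760.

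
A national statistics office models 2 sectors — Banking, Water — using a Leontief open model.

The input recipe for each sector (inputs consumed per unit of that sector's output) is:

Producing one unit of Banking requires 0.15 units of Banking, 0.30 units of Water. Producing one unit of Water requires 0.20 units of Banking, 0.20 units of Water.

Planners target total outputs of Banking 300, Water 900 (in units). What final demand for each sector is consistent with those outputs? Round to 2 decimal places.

d_1 = 75.00, d_2 = 630.00

I − A =
  [   0.85    -0.20]
  [  -0.30     0.80]
d = (I − A) x:
  d_1 = (+0.85)·300 + (-0.20)·900 = 75.00
  d_2 = (-0.30)·300 + (+0.80)·900 = 630.00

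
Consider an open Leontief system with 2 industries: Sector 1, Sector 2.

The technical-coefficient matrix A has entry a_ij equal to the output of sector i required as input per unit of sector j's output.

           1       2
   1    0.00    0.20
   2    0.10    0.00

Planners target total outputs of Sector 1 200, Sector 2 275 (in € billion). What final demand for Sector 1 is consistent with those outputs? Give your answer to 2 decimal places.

d_1 = 145.00

I − A =
  [   1.00    -0.20]
  [  -0.10     1.00]
d = (I − A) x:
  d_1 = (+1.00)·200 + (-0.20)·275 = 145.00
  d_2 = (-0.10)·200 + (+1.00)·275 = 255.00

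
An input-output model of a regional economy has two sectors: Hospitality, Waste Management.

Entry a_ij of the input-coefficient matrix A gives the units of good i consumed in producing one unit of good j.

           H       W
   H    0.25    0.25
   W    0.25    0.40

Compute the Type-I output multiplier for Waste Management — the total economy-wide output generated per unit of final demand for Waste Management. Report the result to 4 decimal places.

I − A =
  [   0.75    -0.25]
  [  -0.25     0.60]
det(I−A) = (0.75)(0.60) − (-0.25)(-0.25) = 0.3875
adj(I−A) = [[0.60, 0.25], [0.25, 0.75]]
(I − A)⁻¹ = adj(I−A) / det(I−A) ≈
  [   1.54839     0.64516]
  [   0.64516     1.93548]
The output multiplier for sector j is the column-j sum of the Leontief inverse (I − A)⁻¹ = adj(I−A) / det(I−A).
Column W of adj(I−A): (0.25, 0.75); det(I−A) = 0.3875.
m_W = (0.25 + 0.75) / 0.3875 = 1.00 / 0.3875 ≈ 2.5806.

m_W = 2.5806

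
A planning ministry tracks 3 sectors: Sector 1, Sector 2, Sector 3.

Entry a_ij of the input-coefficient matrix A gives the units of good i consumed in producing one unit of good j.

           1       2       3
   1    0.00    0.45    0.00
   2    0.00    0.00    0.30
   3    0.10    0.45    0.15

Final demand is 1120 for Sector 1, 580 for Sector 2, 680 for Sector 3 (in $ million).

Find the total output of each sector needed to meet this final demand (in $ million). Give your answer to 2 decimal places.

x_1 = 1588.67, x_2 = 1041.48, x_3 = 1538.28

I − A =
  [   1.00    -0.45     0.00]
  [   0.00     1.00    -0.30]
  [  -0.10    -0.45     0.85]
Cofactors of I−A, C_ij = (−1)^(i+j)·(minor ij) (rows/columns in the sector order above):
  C_11 = (1.00)(0.85) − (-0.30)(-0.45) = 0.7150
  C_12 = −[(0.00)(0.85) − (-0.30)(-0.10)] = 0.0300
  C_13 = (0.00)(-0.45) − (1.00)(-0.10) = 0.1000
  C_21 = −[(-0.45)(0.85) − (0.00)(-0.45)] = 0.3825
  C_22 = (1.00)(0.85) − (0.00)(-0.10) = 0.8500
  C_23 = −[(1.00)(-0.45) − (-0.45)(-0.10)] = 0.4950
  C_31 = (-0.45)(-0.30) − (0.00)(1.00) = 0.1350
  C_32 = −[(1.00)(-0.30) − (0.00)(0.00)] = 0.3000
  C_33 = (1.00)(1.00) − (-0.45)(0.00) = 1.0000
det(I−A) = Σ_j (I−A)_1j·C_1j = (1.00)(0.7150) + (-0.45)(0.0300) + (0.00)(0.1000) = 0.7015
adj(I−A) = Cᵀ =
  [ 0.7150   0.3825   0.1350]
  [ 0.0300   0.8500   0.3000]
  [ 0.1000   0.4950   1.0000]
(I − A)⁻¹ = adj(I−A) / det(I−A) ≈
  [   1.0192     0.5453     0.1924]
  [   0.0428     1.2117     0.4277]
  [   0.1426     0.7056     1.4255]
x = (I − A)⁻¹ d = adj(I−A)·d / det(I−A), with det(I−A) = 0.7015:
  x_1 = (0.7150·1120 + 0.3825·580 + 0.1350·680) / 0.7015 = 1114.45 / 0.7015 ≈ 1588.67
  x_2 = (0.0300·1120 + 0.8500·580 + 0.3000·680) / 0.7015 = 730.60 / 0.7015 ≈ 1041.48
  x_3 = (0.1000·1120 + 0.4950·580 + 1.0000·680) / 0.7015 = 1079.10 / 0.7015 ≈ 1538.28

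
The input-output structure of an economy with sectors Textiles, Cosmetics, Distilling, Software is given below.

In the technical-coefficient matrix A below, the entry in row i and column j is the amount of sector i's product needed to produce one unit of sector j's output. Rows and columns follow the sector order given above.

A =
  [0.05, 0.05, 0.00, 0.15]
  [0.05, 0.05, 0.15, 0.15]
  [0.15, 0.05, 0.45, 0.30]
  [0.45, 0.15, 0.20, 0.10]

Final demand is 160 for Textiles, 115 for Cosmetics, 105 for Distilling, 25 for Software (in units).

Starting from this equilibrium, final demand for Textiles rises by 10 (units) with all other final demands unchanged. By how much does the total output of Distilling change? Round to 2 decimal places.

Δx_D = 8.13

I − A =
  [   0.95    -0.05     0.00    -0.15]
  [  -0.05     0.95    -0.15    -0.15]
  [  -0.15    -0.05     0.55    -0.30]
  [  -0.45    -0.15    -0.20     0.90]
Compute the cofactors C_ij = (−1)^(i+j)·(3×3 minor ij) of I−A; the adjugate is their transpose:
adj(I−A) = Cᵀ =
  [ 0.385875   0.035625   0.040125   0.083625]
  [ 0.103875   0.371625   0.148125   0.128625]
  [ 0.261000   0.099000   0.720000   0.300000]
  [ 0.268250   0.101750   0.204750   0.486750]
det(I−A) = Σ_j (I−A)_1j·C_1j = (0.95)(0.385875) + (-0.05)(0.103875) + (0.00)(0.261000) + (-0.15)(0.268250) = 0.32115
(I − A)⁻¹ = adj(I−A) / det(I−A) ≈
  [   1.2015     0.1109     0.1249     0.2604]
  [   0.3234     1.1572     0.4612     0.4005]
  [   0.8127     0.3083     2.2419     0.9341]
  [   0.8353     0.3168     0.6376     1.5156]
Δx = (I − A)⁻¹ Δd with Δd having +10 in the Textiles component and 0 elsewhere.
So Δx_D = L_DT · (+10), where L_DT = adj(I−A)_DT / det(I−A) = 0.261000 / 0.32115.
Δx_D = 0.261000 × (+10) / 0.32115 = 2.61 / 0.32115 ≈ 8.13.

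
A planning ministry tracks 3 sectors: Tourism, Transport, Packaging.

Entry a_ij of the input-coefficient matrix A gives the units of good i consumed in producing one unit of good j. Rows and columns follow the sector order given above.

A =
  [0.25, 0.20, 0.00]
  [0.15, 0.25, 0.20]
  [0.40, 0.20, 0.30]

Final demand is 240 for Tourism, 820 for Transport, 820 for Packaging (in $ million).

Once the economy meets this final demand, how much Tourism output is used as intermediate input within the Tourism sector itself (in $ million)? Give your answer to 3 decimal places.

I − A =
  [   0.75    -0.20     0.00]
  [  -0.15     0.75    -0.20]
  [  -0.40    -0.20     0.70]
Cofactors of I−A, C_ij = (−1)^(i+j)·(minor ij) (rows/columns in the sector order above):
  C_11 = (0.75)(0.70) − (-0.20)(-0.20) = 0.4850
  C_12 = −[(-0.15)(0.70) − (-0.20)(-0.40)] = 0.1850
  C_13 = (-0.15)(-0.20) − (0.75)(-0.40) = 0.3300
  C_21 = −[(-0.20)(0.70) − (0.00)(-0.20)] = 0.1400
  C_22 = (0.75)(0.70) − (0.00)(-0.40) = 0.5250
  C_23 = −[(0.75)(-0.20) − (-0.20)(-0.40)] = 0.2300
  C_31 = (-0.20)(-0.20) − (0.00)(0.75) = 0.0400
  C_32 = −[(0.75)(-0.20) − (0.00)(-0.15)] = 0.1500
  C_33 = (0.75)(0.75) − (-0.20)(-0.15) = 0.5325
det(I−A) = Σ_j (I−A)_1j·C_1j = (0.75)(0.4850) + (-0.20)(0.1850) + (0.00)(0.3300) = 0.32675
adj(I−A) = Cᵀ =
  [ 0.4850   0.1400   0.0400]
  [ 0.1850   0.5250   0.1500]
  [ 0.3300   0.2300   0.5325]
(I − A)⁻¹ = adj(I−A) / det(I−A) ≈
  [   1.4843     0.4285     0.1224]
  [   0.5662     1.6067     0.4591]
  [   1.0099     0.7039     1.6297]
First solve x = (I − A)⁻¹ d = adj(I−A)·d / det(I−A); in particular x_1 = (0.4850·240 + 0.1400·820 + 0.0400·820) / 0.32675 = 264.00 / 0.32675 ≈ 807.95715.
Intermediate flow from 1 to 1: z_11 = a_11 · x_1 = 0.25 × 264.00 / 0.32675 = 66.00 / 0.32675 ≈ 201.989.

z_11 = 201.989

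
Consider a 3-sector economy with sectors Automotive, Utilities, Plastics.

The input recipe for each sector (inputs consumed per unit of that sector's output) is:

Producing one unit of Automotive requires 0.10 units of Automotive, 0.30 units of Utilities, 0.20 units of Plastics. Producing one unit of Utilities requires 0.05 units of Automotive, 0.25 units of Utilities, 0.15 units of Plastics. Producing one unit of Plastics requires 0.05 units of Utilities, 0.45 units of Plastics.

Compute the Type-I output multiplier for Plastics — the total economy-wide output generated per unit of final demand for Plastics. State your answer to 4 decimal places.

m_3 = 1.9888

I − A =
  [   0.90    -0.05     0.00]
  [  -0.30     0.75    -0.05]
  [  -0.20    -0.15     0.55]
Cofactors of I−A, C_ij = (−1)^(i+j)·(minor ij) (rows/columns in the sector order above):
  C_11 = (0.75)(0.55) − (-0.05)(-0.15) = 0.4050
  C_12 = −[(-0.30)(0.55) − (-0.05)(-0.20)] = 0.1750
  C_13 = (-0.30)(-0.15) − (0.75)(-0.20) = 0.1950
  C_21 = −[(-0.05)(0.55) − (0.00)(-0.15)] = 0.0275
  C_22 = (0.90)(0.55) − (0.00)(-0.20) = 0.4950
  C_23 = −[(0.90)(-0.15) − (-0.05)(-0.20)] = 0.1450
  C_31 = (-0.05)(-0.05) − (0.00)(0.75) = 0.0025
  C_32 = −[(0.90)(-0.05) − (0.00)(-0.30)] = 0.0450
  C_33 = (0.90)(0.75) − (-0.05)(-0.30) = 0.6600
det(I−A) = Σ_j (I−A)_1j·C_1j = (0.90)(0.4050) + (-0.05)(0.1750) + (0.00)(0.1950) = 0.35575
adj(I−A) = Cᵀ =
  [ 0.4050   0.0275   0.0025]
  [ 0.1750   0.4950   0.0450]
  [ 0.1950   0.1450   0.6600]
(I − A)⁻¹ = adj(I−A) / det(I−A) ≈
  [   1.13844     0.07730     0.00703]
  [   0.49192     1.39143     0.12649]
  [   0.54814     0.40759     1.85524]
The output multiplier for sector j is the column-j sum of the Leontief inverse (I − A)⁻¹ = adj(I−A) / det(I−A).
Column 3 of adj(I−A): (0.0025, 0.0450, 0.6600); det(I−A) = 0.35575.
m_3 = (0.0025 + 0.0450 + 0.6600) / 0.35575 = 0.7075 / 0.35575 ≈ 1.9888.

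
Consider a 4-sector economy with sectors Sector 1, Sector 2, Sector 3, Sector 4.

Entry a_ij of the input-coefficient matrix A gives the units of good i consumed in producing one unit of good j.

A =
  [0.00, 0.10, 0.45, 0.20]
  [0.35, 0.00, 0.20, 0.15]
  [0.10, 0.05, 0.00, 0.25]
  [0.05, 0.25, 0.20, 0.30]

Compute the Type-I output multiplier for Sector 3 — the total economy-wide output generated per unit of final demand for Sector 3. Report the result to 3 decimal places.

I − A =
  [   1.00    -0.10    -0.45    -0.20]
  [  -0.35     1.00    -0.20    -0.15]
  [  -0.10    -0.05     1.00    -0.25]
  [  -0.05    -0.25    -0.20     0.70]
Compute the cofactors C_ij = (−1)^(i+j)·(3×3 minor ij) of I−A; the adjugate is their transpose:
adj(I−A) = Cᵀ =
  [ 0.591500   0.160875   0.365125   0.333875]
  [ 0.254500   0.598875   0.295625   0.306625]
  [ 0.113250   0.110250   0.609750   0.273750]
  [ 0.165500   0.256875   0.305875   0.900125]
det(I−A) = Σ_j (I−A)_1j·C_1j = (1.00)(0.591500) + (-0.10)(0.254500) + (-0.45)(0.113250) + (-0.20)(0.165500) = 0.4819875
(I − A)⁻¹ = adj(I−A) / det(I−A) ≈
  [   1.2272     0.3338     0.7575     0.6927]
  [   0.5280     1.2425     0.6133     0.6362]
  [   0.2350     0.2287     1.2651     0.5680]
  [   0.3434     0.5329     0.6346     1.8675]
The output multiplier for sector j is the column-j sum of the Leontief inverse (I − A)⁻¹ = adj(I−A) / det(I−A).
Column 3 of adj(I−A): (0.365125, 0.295625, 0.609750, 0.305875); det(I−A) = 0.4819875.
m_3 = (0.365125 + 0.295625 + 0.609750 + 0.305875) / 0.4819875 = 1.576375 / 0.4819875 ≈ 3.271.

m_3 = 3.271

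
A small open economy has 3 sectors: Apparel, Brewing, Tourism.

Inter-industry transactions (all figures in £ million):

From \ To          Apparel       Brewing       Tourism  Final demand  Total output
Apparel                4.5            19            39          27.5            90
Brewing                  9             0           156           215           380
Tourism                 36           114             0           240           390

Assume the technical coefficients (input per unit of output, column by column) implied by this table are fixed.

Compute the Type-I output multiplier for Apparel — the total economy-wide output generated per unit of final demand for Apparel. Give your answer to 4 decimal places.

m_1 = 2.0128

Technical coefficients a_ij = z_ij / X_j:
  a_11 = 4.5/90 = 0.05, a_21 = 9/90 = 0.10, a_31 = 36/90 = 0.40
  a_12 = 19/380 = 0.05, a_22 = 0/380 = 0.00, a_32 = 114/380 = 0.30
  a_13 = 39/390 = 0.10, a_23 = 156/390 = 0.40, a_33 = 0/390 = 0.00
I − A =
  [   0.95    -0.05    -0.10]
  [  -0.10     1.00    -0.40]
  [  -0.40    -0.30     1.00]
Cofactors of I−A, C_ij = (−1)^(i+j)·(minor ij) (rows/columns in the sector order above):
  C_11 = (1.00)(1.00) − (-0.40)(-0.30) = 0.8800
  C_12 = −[(-0.10)(1.00) − (-0.40)(-0.40)] = 0.2600
  C_13 = (-0.10)(-0.30) − (1.00)(-0.40) = 0.4300
  C_21 = −[(-0.05)(1.00) − (-0.10)(-0.30)] = 0.0800
  C_22 = (0.95)(1.00) − (-0.10)(-0.40) = 0.9100
  C_23 = −[(0.95)(-0.30) − (-0.05)(-0.40)] = 0.3050
  C_31 = (-0.05)(-0.40) − (-0.10)(1.00) = 0.1200
  C_32 = −[(0.95)(-0.40) − (-0.10)(-0.10)] = 0.3900
  C_33 = (0.95)(1.00) − (-0.05)(-0.10) = 0.9450
det(I−A) = Σ_j (I−A)_1j·C_1j = (0.95)(0.8800) + (-0.05)(0.2600) + (-0.10)(0.4300) = 0.7800
adj(I−A) = Cᵀ =
  [ 0.8800   0.0800   0.1200]
  [ 0.2600   0.9100   0.3900]
  [ 0.4300   0.3050   0.9450]
(I − A)⁻¹ = adj(I−A) / det(I−A) ≈
  [   1.12821     0.10256     0.15385]
  [   0.33333     1.16667     0.50000]
  [   0.55128     0.39103     1.21154]
The output multiplier for sector j is the column-j sum of the Leontief inverse (I − A)⁻¹ = adj(I−A) / det(I−A).
Column 1 of adj(I−A): (0.8800, 0.2600, 0.4300); det(I−A) = 0.7800.
m_1 = (0.8800 + 0.2600 + 0.4300) / 0.7800 = 1.57 / 0.7800 ≈ 2.0128.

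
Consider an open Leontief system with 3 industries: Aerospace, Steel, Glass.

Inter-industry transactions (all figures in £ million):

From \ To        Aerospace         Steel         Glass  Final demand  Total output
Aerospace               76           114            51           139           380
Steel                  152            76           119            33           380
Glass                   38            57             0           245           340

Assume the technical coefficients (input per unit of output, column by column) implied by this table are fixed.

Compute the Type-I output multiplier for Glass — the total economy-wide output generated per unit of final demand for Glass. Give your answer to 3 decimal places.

Technical coefficients a_ij = z_ij / X_j:
  a_AA = 76/380 = 0.20, a_SA = 152/380 = 0.40, a_GA = 38/380 = 0.10
  a_AS = 114/380 = 0.30, a_SS = 76/380 = 0.20, a_GS = 57/380 = 0.15
  a_AG = 51/340 = 0.15, a_SG = 119/340 = 0.35, a_GG = 0/340 = 0.00
I − A =
  [   0.80    -0.30    -0.15]
  [  -0.40     0.80    -0.35]
  [  -0.10    -0.15     1.00]
Cofactors of I−A, C_ij = (−1)^(i+j)·(minor ij) (rows/columns in the sector order above):
  C_11 = (0.80)(1.00) − (-0.35)(-0.15) = 0.7475
  C_12 = −[(-0.40)(1.00) − (-0.35)(-0.10)] = 0.4350
  C_13 = (-0.40)(-0.15) − (0.80)(-0.10) = 0.1400
  C_21 = −[(-0.30)(1.00) − (-0.15)(-0.15)] = 0.3225
  C_22 = (0.80)(1.00) − (-0.15)(-0.10) = 0.7850
  C_23 = −[(0.80)(-0.15) − (-0.30)(-0.10)] = 0.1500
  C_31 = (-0.30)(-0.35) − (-0.15)(0.80) = 0.2250
  C_32 = −[(0.80)(-0.35) − (-0.15)(-0.40)] = 0.3400
  C_33 = (0.80)(0.80) − (-0.30)(-0.40) = 0.5200
det(I−A) = Σ_j (I−A)_1j·C_1j = (0.80)(0.7475) + (-0.30)(0.4350) + (-0.15)(0.1400) = 0.4465
adj(I−A) = Cᵀ =
  [ 0.7475   0.3225   0.2250]
  [ 0.4350   0.7850   0.3400]
  [ 0.1400   0.1500   0.5200]
(I − A)⁻¹ = adj(I−A) / det(I−A) ≈
  [   1.6741     0.7223     0.5039]
  [   0.9742     1.7581     0.7615]
  [   0.3135     0.3359     1.1646]
The output multiplier for sector j is the column-j sum of the Leontief inverse (I − A)⁻¹ = adj(I−A) / det(I−A).
Column G of adj(I−A): (0.2250, 0.3400, 0.5200); det(I−A) = 0.4465.
m_G = (0.2250 + 0.3400 + 0.5200) / 0.4465 = 1.085 / 0.4465 ≈ 2.430.

m_G = 2.430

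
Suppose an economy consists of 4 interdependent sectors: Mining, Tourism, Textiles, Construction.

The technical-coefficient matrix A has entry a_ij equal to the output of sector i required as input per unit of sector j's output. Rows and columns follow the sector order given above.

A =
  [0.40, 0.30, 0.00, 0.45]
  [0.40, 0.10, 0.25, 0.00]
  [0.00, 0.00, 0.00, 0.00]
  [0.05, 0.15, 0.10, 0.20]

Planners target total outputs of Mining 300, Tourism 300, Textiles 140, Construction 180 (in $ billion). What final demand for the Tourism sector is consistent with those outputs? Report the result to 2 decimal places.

I − A =
  [   0.60    -0.30     0.00    -0.45]
  [  -0.40     0.90    -0.25     0.00]
  [   0.00     0.00     1.00     0.00]
  [  -0.05    -0.15    -0.10     0.80]
d = (I − A) x:
  d_1 = (+0.60)·300 + (-0.30)·300 + (+0.00)·140 + (-0.45)·180 = 9.00
  d_2 = (-0.40)·300 + (+0.90)·300 + (-0.25)·140 + (+0.00)·180 = 115.00
  d_3 = (+0.00)·300 + (+0.00)·300 + (+1.00)·140 + (+0.00)·180 = 140.00
  d_4 = (-0.05)·300 + (-0.15)·300 + (-0.10)·140 + (+0.80)·180 = 70.00

d_2 = 115.00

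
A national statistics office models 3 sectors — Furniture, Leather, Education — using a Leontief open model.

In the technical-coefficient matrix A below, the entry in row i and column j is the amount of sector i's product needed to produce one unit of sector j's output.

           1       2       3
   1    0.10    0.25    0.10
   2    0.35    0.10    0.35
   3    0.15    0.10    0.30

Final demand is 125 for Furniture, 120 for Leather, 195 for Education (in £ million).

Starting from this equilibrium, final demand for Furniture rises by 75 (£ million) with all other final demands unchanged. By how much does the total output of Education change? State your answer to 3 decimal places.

I − A =
  [   0.90    -0.25    -0.10]
  [  -0.35     0.90    -0.35]
  [  -0.15    -0.10     0.70]
Cofactors of I−A, C_ij = (−1)^(i+j)·(minor ij) (rows/columns in the sector order above):
  C_11 = (0.90)(0.70) − (-0.35)(-0.10) = 0.5950
  C_12 = −[(-0.35)(0.70) − (-0.35)(-0.15)] = 0.2975
  C_13 = (-0.35)(-0.10) − (0.90)(-0.15) = 0.1700
  C_21 = −[(-0.25)(0.70) − (-0.10)(-0.10)] = 0.1850
  C_22 = (0.90)(0.70) − (-0.10)(-0.15) = 0.6150
  C_23 = −[(0.90)(-0.10) − (-0.25)(-0.15)] = 0.1275
  C_31 = (-0.25)(-0.35) − (-0.10)(0.90) = 0.1775
  C_32 = −[(0.90)(-0.35) − (-0.10)(-0.35)] = 0.3500
  C_33 = (0.90)(0.90) − (-0.25)(-0.35) = 0.7225
det(I−A) = Σ_j (I−A)_1j·C_1j = (0.90)(0.5950) + (-0.25)(0.2975) + (-0.10)(0.1700) = 0.444125
adj(I−A) = Cᵀ =
  [ 0.5950   0.1850   0.1775]
  [ 0.2975   0.6150   0.3500]
  [ 0.1700   0.1275   0.7225]
(I − A)⁻¹ = adj(I−A) / det(I−A) ≈
  [   1.3397     0.4165     0.3997]
  [   0.6699     1.3847     0.7881]
  [   0.3828     0.2871     1.6268]
Δx = (I − A)⁻¹ Δd with Δd having +75 in the Furniture component and 0 elsewhere.
So Δx_3 = L_31 · (+75), where L_31 = adj(I−A)_31 / det(I−A) = 0.1700 / 0.444125.
Δx_3 = 0.1700 × (+75) / 0.444125 = 12.75 / 0.444125 ≈ 28.708.

Δx_3 = 28.708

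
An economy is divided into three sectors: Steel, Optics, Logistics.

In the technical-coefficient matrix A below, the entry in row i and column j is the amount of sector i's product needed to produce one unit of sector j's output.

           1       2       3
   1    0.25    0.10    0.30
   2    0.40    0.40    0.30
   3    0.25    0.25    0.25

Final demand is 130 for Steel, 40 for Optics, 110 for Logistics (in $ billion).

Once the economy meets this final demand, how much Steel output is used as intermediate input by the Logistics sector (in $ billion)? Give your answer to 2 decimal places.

I − A =
  [   0.75    -0.10    -0.30]
  [  -0.40     0.60    -0.30]
  [  -0.25    -0.25     0.75]
Cofactors of I−A, C_ij = (−1)^(i+j)·(minor ij) (rows/columns in the sector order above):
  C_11 = (0.60)(0.75) − (-0.30)(-0.25) = 0.3750
  C_12 = −[(-0.40)(0.75) − (-0.30)(-0.25)] = 0.3750
  C_13 = (-0.40)(-0.25) − (0.60)(-0.25) = 0.2500
  C_21 = −[(-0.10)(0.75) − (-0.30)(-0.25)] = 0.1500
  C_22 = (0.75)(0.75) − (-0.30)(-0.25) = 0.4875
  C_23 = −[(0.75)(-0.25) − (-0.10)(-0.25)] = 0.2125
  C_31 = (-0.10)(-0.30) − (-0.30)(0.60) = 0.2100
  C_32 = −[(0.75)(-0.30) − (-0.30)(-0.40)] = 0.3450
  C_33 = (0.75)(0.60) − (-0.10)(-0.40) = 0.4100
det(I−A) = Σ_j (I−A)_1j·C_1j = (0.75)(0.3750) + (-0.10)(0.3750) + (-0.30)(0.2500) = 0.16875
adj(I−A) = Cᵀ =
  [ 0.3750   0.1500   0.2100]
  [ 0.3750   0.4875   0.3450]
  [ 0.2500   0.2125   0.4100]
(I − A)⁻¹ = adj(I−A) / det(I−A) ≈
  [   2.2222     0.8889     1.2444]
  [   2.2222     2.8889     2.0444]
  [   1.4815     1.2593     2.4296]
First solve x = (I − A)⁻¹ d = adj(I−A)·d / det(I−A); in particular x_3 = (0.2500·130 + 0.2125·40 + 0.4100·110) / 0.16875 = 86.10 / 0.16875 ≈ 510.2222.
Intermediate flow from 1 to 3: z_13 = a_13 · x_3 = 0.30 × 86.10 / 0.16875 = 25.83 / 0.16875 ≈ 153.07.

z_13 = 153.07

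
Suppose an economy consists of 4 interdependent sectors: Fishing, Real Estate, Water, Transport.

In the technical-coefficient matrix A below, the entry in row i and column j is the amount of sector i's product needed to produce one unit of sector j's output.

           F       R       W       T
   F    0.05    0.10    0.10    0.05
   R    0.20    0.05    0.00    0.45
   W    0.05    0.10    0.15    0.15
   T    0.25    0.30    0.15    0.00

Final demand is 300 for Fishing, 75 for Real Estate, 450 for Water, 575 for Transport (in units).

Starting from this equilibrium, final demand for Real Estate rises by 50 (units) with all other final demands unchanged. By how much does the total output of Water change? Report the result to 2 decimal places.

Δx_W = 12.58

I − A =
  [   0.95    -0.10    -0.10    -0.05]
  [  -0.20     0.95     0.00    -0.45]
  [  -0.05    -0.10     0.85    -0.15]
  [  -0.25    -0.30    -0.15     1.00]
Compute the cofactors C_ij = (−1)^(i+j)·(3×3 minor ij) of I−A; the adjugate is their transpose:
adj(I−A) = Cᵀ =
  [ 0.664625   0.110750   0.095375   0.097375]
  [ 0.264500   0.766375   0.096875   0.372625]
  [ 0.116625   0.146000   0.728125   0.180750]
  [ 0.263000   0.279500   0.162125   0.743375]
det(I−A) = Σ_j (I−A)_1j·C_1j = (0.95)(0.664625) + (-0.10)(0.264500) + (-0.10)(0.116625) + (-0.05)(0.263000) = 0.58013125
(I − A)⁻¹ = adj(I−A) / det(I−A) ≈
  [   1.1456     0.1909     0.1644     0.1678]
  [   0.4559     1.3210     0.1670     0.6423]
  [   0.2010     0.2517     1.2551     0.3116]
  [   0.4533     0.4818     0.2795     1.2814]
Δx = (I − A)⁻¹ Δd with Δd having +50 in the Real Estate component and 0 elsewhere.
So Δx_W = L_WR · (+50), where L_WR = adj(I−A)_WR / det(I−A) = 0.146000 / 0.58013125.
Δx_W = 0.146000 × (+50) / 0.58013125 = 7.30 / 0.58013125 ≈ 12.58.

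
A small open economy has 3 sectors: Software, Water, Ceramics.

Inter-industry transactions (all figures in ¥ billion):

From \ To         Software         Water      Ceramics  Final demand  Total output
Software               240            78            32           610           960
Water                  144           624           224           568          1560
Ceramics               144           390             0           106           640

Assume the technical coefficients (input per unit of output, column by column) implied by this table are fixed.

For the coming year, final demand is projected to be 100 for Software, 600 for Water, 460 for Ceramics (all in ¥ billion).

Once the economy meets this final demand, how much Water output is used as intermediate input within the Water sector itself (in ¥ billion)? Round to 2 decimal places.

z_WW = 641.47

Technical coefficients a_ij = z_ij / X_j:
  a_SS = 240/960 = 0.25, a_WS = 144/960 = 0.15, a_CS = 144/960 = 0.15
  a_SW = 78/1560 = 0.05, a_WW = 624/1560 = 0.40, a_CW = 390/1560 = 0.25
  a_SC = 32/640 = 0.05, a_WC = 224/640 = 0.35, a_CC = 0/640 = 0.00
I − A =
  [   0.75    -0.05    -0.05]
  [  -0.15     0.60    -0.35]
  [  -0.15    -0.25     1.00]
Cofactors of I−A, C_ij = (−1)^(i+j)·(minor ij) (rows/columns in the sector order above):
  C_11 = (0.60)(1.00) − (-0.35)(-0.25) = 0.5125
  C_12 = −[(-0.15)(1.00) − (-0.35)(-0.15)] = 0.2025
  C_13 = (-0.15)(-0.25) − (0.60)(-0.15) = 0.1275
  C_21 = −[(-0.05)(1.00) − (-0.05)(-0.25)] = 0.0625
  C_22 = (0.75)(1.00) − (-0.05)(-0.15) = 0.7425
  C_23 = −[(0.75)(-0.25) − (-0.05)(-0.15)] = 0.1950
  C_31 = (-0.05)(-0.35) − (-0.05)(0.60) = 0.0475
  C_32 = −[(0.75)(-0.35) − (-0.05)(-0.15)] = 0.2700
  C_33 = (0.75)(0.60) − (-0.05)(-0.15) = 0.4425
det(I−A) = Σ_j (I−A)_1j·C_1j = (0.75)(0.5125) + (-0.05)(0.2025) + (-0.05)(0.1275) = 0.367875
adj(I−A) = Cᵀ =
  [ 0.5125   0.0625   0.0475]
  [ 0.2025   0.7425   0.2700]
  [ 0.1275   0.1950   0.4425]
(I − A)⁻¹ = adj(I−A) / det(I−A) ≈
  [   1.3931     0.1699     0.1291]
  [   0.5505     2.0183     0.7339]
  [   0.3466     0.5301     1.2029]
First solve x = (I − A)⁻¹ d = adj(I−A)·d / det(I−A); in particular x_W = (0.2025·100 + 0.7425·600 + 0.2700·460) / 0.367875 = 589.95 / 0.367875 ≈ 1603.6697.
Intermediate flow from W to W: z_WW = a_WW · x_W = 0.40 × 589.95 / 0.367875 = 235.98 / 0.367875 ≈ 641.47.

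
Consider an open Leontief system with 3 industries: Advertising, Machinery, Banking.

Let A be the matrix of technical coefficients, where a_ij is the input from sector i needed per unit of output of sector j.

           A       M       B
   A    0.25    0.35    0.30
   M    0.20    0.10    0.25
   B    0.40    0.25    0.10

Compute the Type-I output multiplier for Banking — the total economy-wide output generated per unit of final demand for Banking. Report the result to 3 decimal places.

m_B = 3.563

I − A =
  [   0.75    -0.35    -0.30]
  [  -0.20     0.90    -0.25]
  [  -0.40    -0.25     0.90]
Cofactors of I−A, C_ij = (−1)^(i+j)·(minor ij) (rows/columns in the sector order above):
  C_11 = (0.90)(0.90) − (-0.25)(-0.25) = 0.7475
  C_12 = −[(-0.20)(0.90) − (-0.25)(-0.40)] = 0.2800
  C_13 = (-0.20)(-0.25) − (0.90)(-0.40) = 0.4100
  C_21 = −[(-0.35)(0.90) − (-0.30)(-0.25)] = 0.3900
  C_22 = (0.75)(0.90) − (-0.30)(-0.40) = 0.5550
  C_23 = −[(0.75)(-0.25) − (-0.35)(-0.40)] = 0.3275
  C_31 = (-0.35)(-0.25) − (-0.30)(0.90) = 0.3575
  C_32 = −[(0.75)(-0.25) − (-0.30)(-0.20)] = 0.2475
  C_33 = (0.75)(0.90) − (-0.35)(-0.20) = 0.6050
det(I−A) = Σ_j (I−A)_1j·C_1j = (0.75)(0.7475) + (-0.35)(0.2800) + (-0.30)(0.4100) = 0.339625
adj(I−A) = Cᵀ =
  [ 0.7475   0.3900   0.3575]
  [ 0.2800   0.5550   0.2475]
  [ 0.4100   0.3275   0.6050]
(I − A)⁻¹ = adj(I−A) / det(I−A) ≈
  [   2.2010     1.1483     1.0526]
  [   0.8244     1.6342     0.7287]
  [   1.2072     0.9643     1.7814]
The output multiplier for sector j is the column-j sum of the Leontief inverse (I − A)⁻¹ = adj(I−A) / det(I−A).
Column B of adj(I−A): (0.3575, 0.2475, 0.6050); det(I−A) = 0.339625.
m_B = (0.3575 + 0.2475 + 0.6050) / 0.339625 = 1.21 / 0.339625 ≈ 3.563.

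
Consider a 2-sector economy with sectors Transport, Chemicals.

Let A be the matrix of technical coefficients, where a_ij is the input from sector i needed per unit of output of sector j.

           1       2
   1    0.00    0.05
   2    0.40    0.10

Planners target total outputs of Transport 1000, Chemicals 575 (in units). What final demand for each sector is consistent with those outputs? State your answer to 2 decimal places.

I − A =
  [   1.00    -0.05]
  [  -0.40     0.90]
d = (I − A) x:
  d_1 = (+1.00)·1000 + (-0.05)·575 = 971.25
  d_2 = (-0.40)·1000 + (+0.90)·575 = 117.50

d_1 = 971.25, d_2 = 117.50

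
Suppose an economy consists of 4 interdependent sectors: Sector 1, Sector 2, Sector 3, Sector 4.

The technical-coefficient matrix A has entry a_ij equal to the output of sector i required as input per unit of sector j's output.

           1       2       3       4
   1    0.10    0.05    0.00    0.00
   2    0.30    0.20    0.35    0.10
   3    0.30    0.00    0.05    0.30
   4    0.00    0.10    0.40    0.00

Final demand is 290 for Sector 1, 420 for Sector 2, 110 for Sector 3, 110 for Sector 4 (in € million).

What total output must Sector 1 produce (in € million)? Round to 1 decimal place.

I − A =
  [   0.90    -0.05     0.00     0.00]
  [  -0.30     0.80    -0.35    -0.10]
  [  -0.30     0.00     0.95    -0.30]
  [   0.00    -0.10    -0.40     1.00]
Compute the cofactors C_ij = (−1)^(i+j)·(3×3 minor ij) of I−A; the adjugate is their transpose:
adj(I−A) = Cᵀ =
  [ 0.6440   0.0415   0.0195   0.0100]
  [ 0.3660   0.7470   0.3510   0.1800]
  [ 0.2460   0.0420   0.6960   0.2130]
  [ 0.1350   0.0915   0.3135   0.6645]
det(I−A) = Σ_j (I−A)_1j·C_1j = (0.90)(0.6440) + (-0.05)(0.3660) + (0.00)(0.2460) + (0.00)(0.1350) = 0.5613
(I − A)⁻¹ = adj(I−A) / det(I−A) ≈
  [   1.1473     0.0739     0.0347     0.0178]
  [   0.6521     1.3308     0.6253     0.3207]
  [   0.4383     0.0748     1.2400     0.3795]
  [   0.2405     0.1630     0.5585     1.1839]
x = (I − A)⁻¹ d = adj(I−A)·d / det(I−A), with det(I−A) = 0.5613:
  x_1 = (0.6440·290 + 0.0415·420 + 0.0195·110 + 0.0100·110) / 0.5613 = 207.435 / 0.5613 ≈ 369.6
  x_2 = (0.3660·290 + 0.7470·420 + 0.3510·110 + 0.1800·110) / 0.5613 = 478.29 / 0.5613 ≈ 852.1
  x_3 = (0.2460·290 + 0.0420·420 + 0.6960·110 + 0.2130·110) / 0.5613 = 188.97 / 0.5613 ≈ 336.7
  x_4 = (0.1350·290 + 0.0915·420 + 0.3135·110 + 0.6645·110) / 0.5613 = 185.16 / 0.5613 ≈ 329.9

x_1 = 369.6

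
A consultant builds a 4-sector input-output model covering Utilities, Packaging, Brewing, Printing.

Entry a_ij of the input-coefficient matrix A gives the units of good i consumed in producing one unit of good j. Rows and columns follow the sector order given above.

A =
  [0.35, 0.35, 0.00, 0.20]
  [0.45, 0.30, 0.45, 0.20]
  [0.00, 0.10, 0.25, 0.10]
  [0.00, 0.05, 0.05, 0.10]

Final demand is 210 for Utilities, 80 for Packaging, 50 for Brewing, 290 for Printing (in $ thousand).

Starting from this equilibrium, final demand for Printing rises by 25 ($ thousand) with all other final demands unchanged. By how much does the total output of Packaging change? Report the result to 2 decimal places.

I − A =
  [   0.65    -0.35     0.00    -0.20]
  [  -0.45     0.70    -0.45    -0.20]
  [   0.00    -0.10     0.75    -0.10]
  [   0.00    -0.05    -0.05     0.90]
Compute the cofactors C_ij = (−1)^(i+j)·(3×3 minor ij) of I−A; the adjugate is their transpose:
adj(I−A) = Cᵀ =
  [ 0.417750   0.243000   0.156750   0.164250]
  [ 0.301500   0.435500   0.274250   0.194250]
  [ 0.042750   0.061750   0.256750   0.051750]
  [ 0.019125   0.027625   0.029500   0.193875]
det(I−A) = Σ_j (I−A)_1j·C_1j = (0.65)(0.417750) + (-0.35)(0.301500) + (0.00)(0.042750) + (-0.20)(0.019125) = 0.1621875
(I − A)⁻¹ = adj(I−A) / det(I−A) ≈
  [   2.5757     1.4983     0.9665     1.0127]
  [   1.8590     2.6852     1.6909     1.1977]
  [   0.2636     0.3807     1.5830     0.3191]
  [   0.1179     0.1703     0.1819     1.1954]
Δx = (I − A)⁻¹ Δd with Δd having +25 in the Printing component and 0 elsewhere.
So Δx_2 = L_24 · (+25), where L_24 = adj(I−A)_24 / det(I−A) = 0.194250 / 0.1621875.
Δx_2 = 0.194250 × (+25) / 0.1621875 = 4.85625 / 0.1621875 ≈ 29.94.

Δx_2 = 29.94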